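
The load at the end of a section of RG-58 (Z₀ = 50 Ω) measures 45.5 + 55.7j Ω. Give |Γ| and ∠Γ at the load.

Γ ≈ 0.505 ∠ 64.4°

Γ = (Z_L − Z_0)/(Z_L + Z_0) = (-4.5 + j55.7)/(95.5 + j55.7)
|Γ| = 55.9/111 = 0.505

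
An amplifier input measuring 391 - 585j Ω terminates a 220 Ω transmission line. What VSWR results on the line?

VSWR ≈ 6.16

Γ = (Z_L − Z_0)/(Z_L + Z_0) = (171 − j585)/(611 − j585)
|Γ| = 609/846 = 0.721
VSWR = (1 + |Γ|)/(1 − |Γ|) = 1.72/0.279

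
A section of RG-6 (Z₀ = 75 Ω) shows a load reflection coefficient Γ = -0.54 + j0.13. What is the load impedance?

Z_L ≈ 21.7 + j8.16 Ω

Z_L = Z_0·(1 + Γ)/(1 − Γ) = 75·(0.46 + j0.13)/(1.54 − j0.13)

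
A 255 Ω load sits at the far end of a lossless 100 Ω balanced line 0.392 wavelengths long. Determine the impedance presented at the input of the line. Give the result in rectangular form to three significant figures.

βl = 2π × 0.392 = 141°
tan(βl) = tan(141°) = -0.806
Z_in = Z_0·(Z_L + jZ_0·tanβl)/(Z_0 + jZ_L·tanβl)
     = 100·(255 − j80.6)/(100 − j206)

Z_in ≈ 80.5 + j84.9 Ω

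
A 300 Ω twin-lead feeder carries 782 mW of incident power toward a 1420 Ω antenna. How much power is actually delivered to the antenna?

P_delivered ≈ 450 mW

Γ = (1420 − 300)/(1420 + 300) = 0.651
|Γ|² = 0.424
P_refl = |Γ|²·P_inc = 332 mW, P_del = (1 − |Γ|²)·P_inc = 450 mW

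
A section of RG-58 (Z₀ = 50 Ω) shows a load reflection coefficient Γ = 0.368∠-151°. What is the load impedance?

Z_L ≈ 24.3 − j10 Ω

Z_L = Z_0·(1 + Γ)/(1 − Γ) = 50·(0.678 − j0.178)/(1.32 + j0.178)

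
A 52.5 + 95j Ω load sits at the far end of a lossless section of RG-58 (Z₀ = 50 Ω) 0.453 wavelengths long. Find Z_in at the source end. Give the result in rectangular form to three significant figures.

Z_in ≈ 22.1 + j55 Ω

βl = 2π × 0.453 = 163°
tan(βl) = tan(163°) = -0.304
Z_in = Z_0·(Z_L + jZ_0·tanβl)/(Z_0 + jZ_L·tanβl)
     = 50·(52.5 + j79.8)/(78.9 − j16)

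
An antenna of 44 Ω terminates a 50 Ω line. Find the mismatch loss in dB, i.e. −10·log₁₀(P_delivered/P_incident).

Γ = (44 − 50)/(44 + 50) = -0.0638
|Γ|² = 0.00407, so P_del/P_inc = 1 − |Γ|² = 0.996
ML = −10·log₁₀(1 − |Γ|²)

mismatch loss ≈ 0.0177 dB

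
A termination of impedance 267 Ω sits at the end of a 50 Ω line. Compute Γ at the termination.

Γ = (Z_L − Z_0)/(Z_L + Z_0) = (267 − 50)/(267 + 50) = 217/317

Γ = 0.685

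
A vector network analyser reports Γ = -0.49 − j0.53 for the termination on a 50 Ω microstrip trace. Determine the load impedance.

Z_L = Z_0·(1 + Γ)/(1 − Γ) = 50·(0.51 − j0.53)/(1.49 + j0.53)

Z_L ≈ 9.58 − j21.2 Ω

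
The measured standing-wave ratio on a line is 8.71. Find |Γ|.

|Γ| = (S − 1)/(S + 1) = (8.71 − 1)/(8.71 + 1) = 7.71/9.71

|Γ| ≈ 0.794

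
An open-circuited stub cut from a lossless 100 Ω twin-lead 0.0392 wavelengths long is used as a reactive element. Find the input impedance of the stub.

Z_in ≈ −j398 Ω

βl = 2π × 0.0392 = 14.1°
tan(βl) = 0.251
For an open-circuited stub, Z_in = −jZ_0·cot(βl) = −jZ_0/tan(βl)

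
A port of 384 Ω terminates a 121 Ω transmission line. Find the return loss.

RL ≈ 5.67 dB

Γ = (384 − 121)/(384 + 121) = 0.521
RL = −20·log₁₀|Γ| = −20·log₁₀(0.521)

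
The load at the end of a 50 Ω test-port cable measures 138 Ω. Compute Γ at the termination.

Γ = (Z_L − Z_0)/(Z_L + Z_0) = (138 − 50)/(138 + 50) = 88/188

Γ = 0.468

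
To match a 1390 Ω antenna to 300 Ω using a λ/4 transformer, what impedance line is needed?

Z_qwt = √(Z_0·R_L) = √(300 × 1390) = √417000

Z_qwt ≈ 646 Ω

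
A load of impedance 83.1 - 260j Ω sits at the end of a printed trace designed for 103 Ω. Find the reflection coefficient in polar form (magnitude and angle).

Γ ≈ 0.816 ∠ -40°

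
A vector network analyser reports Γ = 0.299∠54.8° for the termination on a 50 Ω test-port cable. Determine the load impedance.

Z_L = Z_0·(1 + Γ)/(1 − Γ) = 50·(1.17 + j0.244)/(0.828 − j0.244)

Z_L ≈ 61.1 + j32.8 Ω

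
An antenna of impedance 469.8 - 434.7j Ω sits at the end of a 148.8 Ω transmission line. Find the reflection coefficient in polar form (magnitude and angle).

Γ = (Z_L − Z_0)/(Z_L + Z_0) = (321 − j434.7)/(618.6 − j434.7)
|Γ| = 540/756 = 0.715

Γ ≈ 0.715 ∠ -18.5°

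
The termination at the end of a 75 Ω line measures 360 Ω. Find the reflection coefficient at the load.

Γ = 0.655

Γ = (Z_L − Z_0)/(Z_L + Z_0) = (360 − 75)/(360 + 75) = 285/435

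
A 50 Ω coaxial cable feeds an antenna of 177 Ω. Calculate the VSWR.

For a purely resistive load, VSWR = R_L/Z_0 or Z_0/R_L (whichever > 1) = 177/50

VSWR ≈ 3.54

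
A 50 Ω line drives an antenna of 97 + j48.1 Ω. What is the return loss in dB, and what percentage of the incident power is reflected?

Γ = (47 + j48.1)/(147 + j48.1), |Γ| = 0.435
RL = −20·log₁₀(0.435) = 7.23 dB
P_refl/P_inc = |Γ|² = 0.189

RL ≈ 7.23 dB; 18.9% of incident power reflected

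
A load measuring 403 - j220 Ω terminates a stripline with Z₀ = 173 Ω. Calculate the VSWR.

VSWR ≈ 3.13

Γ = (Z_L − Z_0)/(Z_L + Z_0) = (230 − j220)/(576 − j220)
|Γ| = 318/617 = 0.516
VSWR = (1 + |Γ|)/(1 − |Γ|) = 1.52/0.484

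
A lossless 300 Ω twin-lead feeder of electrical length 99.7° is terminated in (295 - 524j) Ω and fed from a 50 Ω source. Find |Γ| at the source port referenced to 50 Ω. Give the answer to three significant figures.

|Γ| ≈ 0.828

tan(βl) = -5.85
Z_in = Z_0·(Z_L + jZ_0·tanβl)/(Z_0 + jZ_L·tanβl) = 88 + j192 Ω
Γ_s = (Z_in − Z_s)/(Z_in + Z_s) = (38 + j192)/(138 + j192), |Γ_s| = 0.828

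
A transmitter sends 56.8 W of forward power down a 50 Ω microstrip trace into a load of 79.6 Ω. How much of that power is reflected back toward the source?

Γ = (79.6 − 50)/(79.6 + 50) = 0.228
|Γ|² = 0.0522
P_refl = |Γ|²·P_inc = 2.96 W, P_del = (1 − |Γ|²)·P_inc = 53.8 W

P_reflected ≈ 2.96 W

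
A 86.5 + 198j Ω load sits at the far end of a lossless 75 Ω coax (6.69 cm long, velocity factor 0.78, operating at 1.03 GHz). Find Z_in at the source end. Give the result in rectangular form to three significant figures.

λ = v/f = 0.78·c / 1.03 GHz = 0.227 m
βl = 2π·l/λ = 2π × 0.294 = 106°
tan(βl) = tan(106°) = -3.48
Z_in = Z_0·(Z_L + jZ_0·tanβl)/(Z_0 + jZ_L·tanβl)
     = 75·(86.5 − j63.4)/(765 − j301)

Z_in ≈ 9.46 − j2.49 Ω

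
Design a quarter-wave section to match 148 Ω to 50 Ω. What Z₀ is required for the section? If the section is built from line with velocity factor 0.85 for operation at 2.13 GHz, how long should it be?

Z_qwt = √(Z_0·R_L) = √(50 × 148) = √7400
λ = 0.85·c/f = 0.12 m, so l = λ/4 = 0.0299 m

Z_qwt ≈ 86 Ω; length ≈ 2.99 cm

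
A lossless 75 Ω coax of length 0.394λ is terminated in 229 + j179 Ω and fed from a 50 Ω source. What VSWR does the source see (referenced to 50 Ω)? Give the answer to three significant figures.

βl = 2π × 0.394 = 142°
tan(βl) = -0.786
Z_in = Z_0·(Z_L + jZ_0·tanβl)/(Z_0 + jZ_L·tanβl) = 26.4 + j63.8 Ω
Γ_s = (Z_in − Z_s)/(Z_in + Z_s) = (-23.6 + j63.8)/(76.4 + j63.8), |Γ_s| = 0.683
VSWR = (1 + |Γ_s|)/(1 − |Γ_s|)

VSWR ≈ 5.31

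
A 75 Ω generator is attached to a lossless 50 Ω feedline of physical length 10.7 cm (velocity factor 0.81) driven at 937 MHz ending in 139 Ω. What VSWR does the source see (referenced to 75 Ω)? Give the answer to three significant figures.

VSWR ≈ 2.55

λ = v/f = 0.81·c / 937 MHz = 0.259 m
βl = 2π·l/λ = 2π × 0.413 = 149°
tan(βl) = -0.612
Z_in = Z_0·(Z_L + jZ_0·tanβl)/(Z_0 + jZ_L·tanβl) = 49.1 + j52.9 Ω
Γ_s = (Z_in − Z_s)/(Z_in + Z_s) = (-25.9 + j52.9)/(124 + j52.9), |Γ_s| = 0.437
VSWR = (1 + |Γ_s|)/(1 − |Γ_s|)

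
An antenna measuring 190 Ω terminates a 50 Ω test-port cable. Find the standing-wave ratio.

VSWR ≈ 3.8

Γ = (190 − 50)/(190 + 50) = 0.583
VSWR = (1 + 0.583)/(1 − 0.583)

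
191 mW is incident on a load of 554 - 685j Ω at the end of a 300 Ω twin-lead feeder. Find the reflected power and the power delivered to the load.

|Γ| = |(254 − j685)/(854 − j685)| = 0.667
|Γ|² = 0.445
P_refl = |Γ|²·P_inc = 85.1 mW, P_del = (1 − |Γ|²)·P_inc = 106 mW

P_reflected ≈ 85.1 mW; P_delivered ≈ 106 mW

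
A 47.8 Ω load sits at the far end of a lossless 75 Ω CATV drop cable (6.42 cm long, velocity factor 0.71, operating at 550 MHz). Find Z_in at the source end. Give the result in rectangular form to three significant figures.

Z_in ≈ 85.7 + j34.8 Ω

λ = v/f = 0.71·c / 550 MHz = 0.387 m
βl = 2π·l/λ = 2π × 0.166 = 59.7°
tan(βl) = tan(59.7°) = 1.71
Z_in = Z_0·(Z_L + jZ_0·tanβl)/(Z_0 + jZ_L·tanβl)
     = 75·(47.8 + j128)/(75 + j81.7)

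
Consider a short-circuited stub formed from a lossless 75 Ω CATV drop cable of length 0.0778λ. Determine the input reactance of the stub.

X_in ≈ 39.9 Ω (inductive)

βl = 2π × 0.0778 = 28°
tan(βl) = 0.532
For a short-circuited stub, Z_in = jZ_0·tan(βl)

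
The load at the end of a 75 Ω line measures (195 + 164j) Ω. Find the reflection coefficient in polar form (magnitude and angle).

Γ = (Z_L − Z_0)/(Z_L + Z_0) = (120 + j164)/(270 + j164)
|Γ| = 203/316 = 0.643

Γ ≈ 0.643 ∠ 22.5°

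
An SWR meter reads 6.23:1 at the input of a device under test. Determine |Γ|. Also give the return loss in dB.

|Γ| = (S − 1)/(S + 1) = (6.23 − 1)/(6.23 + 1) = 5.23/7.23
RL = −20·log₁₀|Γ| = −20·log₁₀(0.723)

|Γ| ≈ 0.723; return loss ≈ 2.81 dB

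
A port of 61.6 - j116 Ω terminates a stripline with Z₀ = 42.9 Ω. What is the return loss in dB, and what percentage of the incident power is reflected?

Γ = (18.7 − j116)/(104.5 − j116), |Γ| = 0.753
RL = −20·log₁₀(0.753) = 2.47 dB
P_refl/P_inc = |Γ|² = 0.566

RL ≈ 2.47 dB; 56.6% of incident power reflected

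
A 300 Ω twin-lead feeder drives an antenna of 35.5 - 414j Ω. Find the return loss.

RL ≈ 0.706 dB

Γ = (-264.5 − j414)/(335.5 − j414), |Γ| = 0.922
RL = −20·log₁₀|Γ| = −20·log₁₀(0.922)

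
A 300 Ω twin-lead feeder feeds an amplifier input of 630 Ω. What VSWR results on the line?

VSWR ≈ 2.1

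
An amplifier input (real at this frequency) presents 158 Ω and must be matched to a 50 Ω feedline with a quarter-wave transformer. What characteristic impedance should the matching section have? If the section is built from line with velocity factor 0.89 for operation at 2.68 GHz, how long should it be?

Z_qwt ≈ 88.9 Ω; length ≈ 2.49 cm

Z_qwt = √(Z_0·R_L) = √(50 × 158) = √7900
λ = 0.89·c/f = 0.0996 m, so l = λ/4 = 0.0249 m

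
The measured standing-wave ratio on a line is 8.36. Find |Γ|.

|Γ| = (S − 1)/(S + 1) = (8.36 − 1)/(8.36 + 1) = 7.36/9.36

|Γ| ≈ 0.786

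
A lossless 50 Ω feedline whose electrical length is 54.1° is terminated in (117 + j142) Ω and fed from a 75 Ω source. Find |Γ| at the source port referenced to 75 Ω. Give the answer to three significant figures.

tan(βl) = 1.38
Z_in = Z_0·(Z_L + jZ_0·tanβl)/(Z_0 + jZ_L·tanβl) = 17.9 − j52.4 Ω
Γ_s = (Z_in − Z_s)/(Z_in + Z_s) = (-57.1 − j52.4)/(92.9 − j52.4), |Γ_s| = 0.726

|Γ| ≈ 0.726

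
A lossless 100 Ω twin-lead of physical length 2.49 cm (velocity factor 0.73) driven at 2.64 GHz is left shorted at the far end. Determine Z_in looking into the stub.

λ = v/f = 0.73·c / 2.64 GHz = 0.083 m
βl = 2π·l/λ = 2π × 0.3 = 108°
tan(βl) = -3.07
For a shorted stub, Z_in = jZ_0·tan(βl)

Z_in ≈ −j307 Ω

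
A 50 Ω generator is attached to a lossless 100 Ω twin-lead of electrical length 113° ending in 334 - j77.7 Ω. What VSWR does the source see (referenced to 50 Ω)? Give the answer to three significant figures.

VSWR ≈ 3.02

tan(βl) = -2.36
Z_in = Z_0·(Z_L + jZ_0·tanβl)/(Z_0 + jZ_L·tanβl) = 34.9 + j46.1 Ω
Γ_s = (Z_in − Z_s)/(Z_in + Z_s) = (-15.1 + j46.1)/(84.9 + j46.1), |Γ_s| = 0.502
VSWR = (1 + |Γ_s|)/(1 − |Γ_s|)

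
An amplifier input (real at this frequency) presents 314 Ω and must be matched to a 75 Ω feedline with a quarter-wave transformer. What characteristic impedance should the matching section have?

Z_qwt ≈ 153 Ω

Z_qwt = √(Z_0·R_L) = √(75 × 314) = √23550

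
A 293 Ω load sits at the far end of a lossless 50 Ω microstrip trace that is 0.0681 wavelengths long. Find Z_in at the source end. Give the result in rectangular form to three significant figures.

Z_in ≈ 43.5 − j93.4 Ω

βl = 2π × 0.0681 = 24.5°
tan(βl) = tan(24.5°) = 0.456
Z_in = Z_0·(Z_L + jZ_0·tanβl)/(Z_0 + jZ_L·tanβl)
     = 50·(293 + j22.8)/(50 + j134)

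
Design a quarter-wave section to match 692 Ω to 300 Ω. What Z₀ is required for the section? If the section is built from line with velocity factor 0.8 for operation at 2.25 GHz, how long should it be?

Z_qwt ≈ 456 Ω; length ≈ 2.67 cm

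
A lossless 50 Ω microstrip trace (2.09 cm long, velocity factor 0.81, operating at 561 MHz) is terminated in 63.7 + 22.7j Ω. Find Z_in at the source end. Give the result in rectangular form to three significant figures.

λ = v/f = 0.81·c / 561 MHz = 0.433 m
βl = 2π·l/λ = 2π × 0.0483 = 17.4°
tan(βl) = tan(17.4°) = 0.313
Z_in = Z_0·(Z_L + jZ_0·tanβl)/(Z_0 + jZ_L·tanβl)
     = 50·(63.7 + j38.3)/(42.9 + j19.9)

Z_in ≈ 78.1 + j8.39 Ω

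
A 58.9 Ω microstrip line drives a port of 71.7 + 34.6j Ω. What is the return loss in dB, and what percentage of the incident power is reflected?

RL ≈ 11.3 dB; 7.46% of incident power reflected

Γ = (12.8 + j34.6)/(130.6 + j34.6), |Γ| = 0.273
RL = −20·log₁₀(0.273) = 11.3 dB
P_refl/P_inc = |Γ|² = 0.0746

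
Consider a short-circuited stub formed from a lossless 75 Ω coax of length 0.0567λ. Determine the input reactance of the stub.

βl = 2π × 0.0567 = 20.4°
tan(βl) = 0.372
For a short-circuited stub, Z_in = jZ_0·tan(βl)

X_in ≈ 27.9 Ω (inductive)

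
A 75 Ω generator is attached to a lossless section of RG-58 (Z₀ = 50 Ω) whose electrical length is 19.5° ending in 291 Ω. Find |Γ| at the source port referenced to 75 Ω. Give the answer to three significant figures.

tan(βl) = 0.354
Z_in = Z_0·(Z_L + jZ_0·tanβl)/(Z_0 + jZ_L·tanβl) = 62.4 − j111 Ω
Γ_s = (Z_in − Z_s)/(Z_in + Z_s) = (-12.6 − j111)/(137 − j111), |Γ_s| = 0.632

|Γ| ≈ 0.632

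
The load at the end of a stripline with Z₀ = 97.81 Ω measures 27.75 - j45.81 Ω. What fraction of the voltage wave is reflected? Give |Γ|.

Γ = (Z_L − Z_0)/(Z_L + Z_0) = (-70.06 − j45.81)/(125.6 − j45.81)
|Γ| = 83.7/134

|Γ| ≈ 0.626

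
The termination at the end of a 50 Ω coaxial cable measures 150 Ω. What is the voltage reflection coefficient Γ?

Γ = 0.5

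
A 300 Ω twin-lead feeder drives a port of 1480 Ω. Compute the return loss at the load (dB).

RL ≈ 3.57 dB

Γ = (1480 − 300)/(1480 + 300) = 0.663
RL = −20·log₁₀|Γ| = −20·log₁₀(0.663)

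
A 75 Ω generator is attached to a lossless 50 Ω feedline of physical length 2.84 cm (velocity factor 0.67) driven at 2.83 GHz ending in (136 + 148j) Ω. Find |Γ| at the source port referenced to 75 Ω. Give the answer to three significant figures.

|Γ| ≈ 0.745

λ = v/f = 0.67·c / 2.83 GHz = 0.071 m
βl = 2π·l/λ = 2π × 0.4 = 144°
tan(βl) = -0.728
Z_in = Z_0·(Z_L + jZ_0·tanβl)/(Z_0 + jZ_L·tanβl) = 15 + j44.8 Ω
Γ_s = (Z_in − Z_s)/(Z_in + Z_s) = (-60 + j44.8)/(90 + j44.8), |Γ_s| = 0.745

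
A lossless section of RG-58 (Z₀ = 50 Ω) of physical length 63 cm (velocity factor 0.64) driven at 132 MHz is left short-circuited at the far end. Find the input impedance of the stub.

λ = v/f = 0.64·c / 132 MHz = 1.45 m
βl = 2π·l/λ = 2π × 0.433 = 156°
tan(βl) = -0.447
For a short-circuited stub, Z_in = jZ_0·tan(βl)

Z_in ≈ −j22.3 Ω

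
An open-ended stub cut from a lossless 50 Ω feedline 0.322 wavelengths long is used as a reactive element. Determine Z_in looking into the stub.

βl = 2π × 0.322 = 116°
tan(βl) = -2.06
For an open-ended stub, Z_in = −jZ_0·cot(βl) = −jZ_0/tan(βl)

Z_in ≈ +j24.3 Ω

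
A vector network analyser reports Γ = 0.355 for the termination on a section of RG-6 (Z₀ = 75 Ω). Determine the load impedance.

Z_L ≈ 158 Ω

Z_L = Z_0·(1 + Γ)/(1 − Γ) = 75·(1.35)/(0.645)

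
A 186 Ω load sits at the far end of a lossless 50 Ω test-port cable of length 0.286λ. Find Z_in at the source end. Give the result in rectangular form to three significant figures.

Z_in ≈ 14.1 + j10.6 Ω

βl = 2π × 0.286 = 103°
tan(βl) = tan(103°) = -4.35
Z_in = Z_0·(Z_L + jZ_0·tanβl)/(Z_0 + jZ_L·tanβl)
     = 50·(186 − j217)/(50 − j808)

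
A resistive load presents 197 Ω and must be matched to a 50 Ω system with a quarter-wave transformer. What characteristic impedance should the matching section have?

Z_qwt = √(Z_0·R_L) = √(50 × 197) = √9850

Z_qwt ≈ 99.2 Ω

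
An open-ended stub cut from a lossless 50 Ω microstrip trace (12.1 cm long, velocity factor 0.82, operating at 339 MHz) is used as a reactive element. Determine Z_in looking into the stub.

Z_in ≈ −j28.8 Ω

λ = v/f = 0.82·c / 339 MHz = 0.726 m
βl = 2π·l/λ = 2π × 0.167 = 60°
tan(βl) = 1.73
For an open-ended stub, Z_in = −jZ_0·cot(βl) = −jZ_0/tan(βl)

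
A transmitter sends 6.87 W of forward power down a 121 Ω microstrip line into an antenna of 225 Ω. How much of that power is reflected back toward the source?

P_reflected ≈ 0.621 W

Γ = (225 − 121)/(225 + 121) = 0.301
|Γ|² = 0.0903
P_refl = |Γ|²·P_inc = 0.621 W, P_del = (1 − |Γ|²)·P_inc = 6.25 W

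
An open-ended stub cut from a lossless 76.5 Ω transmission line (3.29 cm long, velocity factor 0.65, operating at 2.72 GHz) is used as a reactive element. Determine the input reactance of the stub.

X_in ≈ 290 Ω (inductive)

λ = v/f = 0.65·c / 2.72 GHz = 0.0717 m
βl = 2π·l/λ = 2π × 0.459 = 165°
tan(βl) = -0.264
For an open-ended stub, Z_in = −jZ_0·cot(βl) = −jZ_0/tan(βl)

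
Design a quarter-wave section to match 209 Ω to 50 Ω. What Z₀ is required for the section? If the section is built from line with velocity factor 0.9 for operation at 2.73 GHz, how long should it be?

Z_qwt ≈ 102 Ω; length ≈ 2.47 cm

Z_qwt = √(Z_0·R_L) = √(50 × 209) = √10450
λ = 0.9·c/f = 0.0989 m, so l = λ/4 = 0.0247 m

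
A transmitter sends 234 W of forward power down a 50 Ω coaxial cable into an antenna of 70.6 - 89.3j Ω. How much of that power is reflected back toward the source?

P_reflected ≈ 87.3 W

|Γ| = |(20.6 − j89.3)/(120.6 − j89.3)| = 0.611
|Γ|² = 0.373
P_refl = |Γ|²·P_inc = 87.3 W, P_del = (1 − |Γ|²)·P_inc = 147 W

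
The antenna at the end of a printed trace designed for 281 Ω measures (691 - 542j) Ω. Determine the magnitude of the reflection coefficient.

|Γ| ≈ 0.611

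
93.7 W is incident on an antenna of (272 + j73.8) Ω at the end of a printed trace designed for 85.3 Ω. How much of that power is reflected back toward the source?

P_reflected ≈ 28.4 W

|Γ| = |(186.7 + j73.8)/(357.3 + j73.8)| = 0.55
|Γ|² = 0.303
P_refl = |Γ|²·P_inc = 28.4 W, P_del = (1 − |Γ|²)·P_inc = 65.3 W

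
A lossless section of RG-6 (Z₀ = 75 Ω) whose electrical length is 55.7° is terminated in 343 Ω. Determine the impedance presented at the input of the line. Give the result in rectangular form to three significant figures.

Z_in ≈ 23.5 − j47.7 Ω

tan(βl) = tan(55.7°) = 1.47
Z_in = Z_0·(Z_L + jZ_0·tanβl)/(Z_0 + jZ_L·tanβl)
     = 75·(343 + j110)/(75 + j503)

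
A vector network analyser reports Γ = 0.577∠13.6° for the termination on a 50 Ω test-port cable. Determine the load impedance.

Z_L = Z_0·(1 + Γ)/(1 − Γ) = 50·(1.56 + j0.136)/(0.439 − j0.136)

Z_L ≈ 158 + j64.2 Ω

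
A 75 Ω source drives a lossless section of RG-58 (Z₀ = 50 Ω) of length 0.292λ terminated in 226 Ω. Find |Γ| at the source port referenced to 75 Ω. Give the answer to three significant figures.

|Γ| ≈ 0.734

βl = 2π × 0.292 = 105°
tan(βl) = -3.7
Z_in = Z_0·(Z_L + jZ_0·tanβl)/(Z_0 + jZ_L·tanβl) = 11.8 + j12.8 Ω
Γ_s = (Z_in − Z_s)/(Z_in + Z_s) = (-63.2 + j12.8)/(86.8 + j12.8), |Γ_s| = 0.734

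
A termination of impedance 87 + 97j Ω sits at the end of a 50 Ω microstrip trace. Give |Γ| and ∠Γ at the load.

Γ ≈ 0.618 ∠ 33.8°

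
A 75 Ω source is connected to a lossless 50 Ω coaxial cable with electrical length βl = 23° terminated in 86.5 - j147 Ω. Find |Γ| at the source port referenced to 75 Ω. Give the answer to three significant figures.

tan(βl) = 0.424
Z_in = Z_0·(Z_L + jZ_0·tanβl)/(Z_0 + jZ_L·tanβl) = 18.3 − j61.9 Ω
Γ_s = (Z_in − Z_s)/(Z_in + Z_s) = (-56.7 − j61.9)/(93.3 − j61.9), |Γ_s| = 0.75

|Γ| ≈ 0.75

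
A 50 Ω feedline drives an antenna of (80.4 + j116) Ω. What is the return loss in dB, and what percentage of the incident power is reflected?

RL ≈ 3.26 dB; 47.2% of incident power reflected

Γ = (30.4 + j116)/(130.4 + j116), |Γ| = 0.687
RL = −20·log₁₀(0.687) = 3.26 dB
P_refl/P_inc = |Γ|² = 0.472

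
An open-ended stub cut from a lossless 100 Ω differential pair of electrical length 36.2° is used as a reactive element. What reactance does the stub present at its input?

tan(βl) = 0.732
For an open-ended stub, Z_in = −jZ_0·cot(βl) = −jZ_0/tan(βl)

X_in ≈ -137 Ω (capacitive)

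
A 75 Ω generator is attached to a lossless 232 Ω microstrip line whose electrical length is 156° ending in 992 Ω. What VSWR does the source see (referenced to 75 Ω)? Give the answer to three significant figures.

tan(βl) = -0.445
Z_in = Z_0·(Z_L + jZ_0·tanβl)/(Z_0 + jZ_L·tanβl) = 257 + j386 Ω
Γ_s = (Z_in − Z_s)/(Z_in + Z_s) = (182 + j386)/(332 + j386), |Γ_s| = 0.838
VSWR = (1 + |Γ_s|)/(1 − |Γ_s|)

VSWR ≈ 11.4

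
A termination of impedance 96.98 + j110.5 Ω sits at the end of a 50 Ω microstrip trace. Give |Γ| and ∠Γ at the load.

Γ ≈ 0.653 ∠ 30°

Γ = (Z_L − Z_0)/(Z_L + Z_0) = (46.98 + j110.5)/(147 + j110.5)
|Γ| = 120/184 = 0.653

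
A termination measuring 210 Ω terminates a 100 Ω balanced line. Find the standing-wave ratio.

Γ = (210 − 100)/(210 + 100) = 0.355
VSWR = (1 + 0.355)/(1 − 0.355)

VSWR ≈ 2.1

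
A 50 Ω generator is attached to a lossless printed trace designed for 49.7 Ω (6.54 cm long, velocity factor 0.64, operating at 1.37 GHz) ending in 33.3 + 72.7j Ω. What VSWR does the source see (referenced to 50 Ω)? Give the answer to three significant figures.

VSWR ≈ 5.16

λ = v/f = 0.64·c / 1.37 GHz = 0.14 m
βl = 2π·l/λ = 2π × 0.467 = 168°
tan(βl) = -0.213
Z_in = Z_0·(Z_L + jZ_0·tanβl)/(Z_0 + jZ_L·tanβl) = 20 + j49.6 Ω
Γ_s = (Z_in − Z_s)/(Z_in + Z_s) = (-30 + j49.6)/(70 + j49.6), |Γ_s| = 0.675
VSWR = (1 + |Γ_s|)/(1 − |Γ_s|)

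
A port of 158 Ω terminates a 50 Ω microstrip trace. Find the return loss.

RL ≈ 5.69 dB

Γ = (158 − 50)/(158 + 50) = 0.519
RL = −20·log₁₀|Γ| = −20·log₁₀(0.519)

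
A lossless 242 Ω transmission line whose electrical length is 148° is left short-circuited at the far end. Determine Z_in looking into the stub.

tan(βl) = -0.625
For a short-circuited stub, Z_in = jZ_0·tan(βl)

Z_in ≈ −j151 Ω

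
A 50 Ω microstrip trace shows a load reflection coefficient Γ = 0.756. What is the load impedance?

Z_L ≈ 360 Ω

Z_L = Z_0·(1 + Γ)/(1 − Γ) = 50·(1.76)/(0.244)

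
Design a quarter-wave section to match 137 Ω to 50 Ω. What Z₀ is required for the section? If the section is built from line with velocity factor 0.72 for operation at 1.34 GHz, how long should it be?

Z_qwt = √(Z_0·R_L) = √(50 × 137) = √6850
λ = 0.72·c/f = 0.161 m, so l = λ/4 = 0.0403 m

Z_qwt ≈ 82.8 Ω; length ≈ 4.03 cm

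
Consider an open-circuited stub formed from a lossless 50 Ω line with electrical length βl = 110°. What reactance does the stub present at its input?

X_in ≈ 18.2 Ω (inductive)

tan(βl) = -2.75
For an open-circuited stub, Z_in = −jZ_0·cot(βl) = −jZ_0/tan(βl)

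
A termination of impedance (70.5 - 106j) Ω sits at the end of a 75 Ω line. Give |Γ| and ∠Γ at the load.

Γ ≈ 0.589 ∠ -56.4°

Γ = (Z_L − Z_0)/(Z_L + Z_0) = (-4.5 − j106)/(145.5 − j106)
|Γ| = 106/180 = 0.589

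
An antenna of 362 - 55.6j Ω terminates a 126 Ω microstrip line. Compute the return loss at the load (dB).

RL ≈ 6.13 dB

Γ = (236 − j55.6)/(488 − j55.6), |Γ| = 0.494
RL = −20·log₁₀|Γ| = −20·log₁₀(0.494)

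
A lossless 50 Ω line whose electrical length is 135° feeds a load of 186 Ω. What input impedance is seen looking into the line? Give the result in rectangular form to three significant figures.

Z_in ≈ 25.1 + j43.3 Ω

tan(βl) = tan(135°) = -1
Z_in = Z_0·(Z_L + jZ_0·tanβl)/(Z_0 + jZ_L·tanβl)
     = 50·(186 − j50)/(50 − j186)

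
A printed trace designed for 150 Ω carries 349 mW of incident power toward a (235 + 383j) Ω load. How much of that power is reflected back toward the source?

|Γ| = |(85 + j383)/(385 + j383)| = 0.722
|Γ|² = 0.522
P_refl = |Γ|²·P_inc = 182 mW, P_del = (1 − |Γ|²)·P_inc = 167 mW

P_reflected ≈ 182 mW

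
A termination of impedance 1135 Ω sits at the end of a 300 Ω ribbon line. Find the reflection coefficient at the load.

Γ = 0.582

Γ = (Z_L − Z_0)/(Z_L + Z_0) = (1135 − 300)/(1135 + 300) = 835/1435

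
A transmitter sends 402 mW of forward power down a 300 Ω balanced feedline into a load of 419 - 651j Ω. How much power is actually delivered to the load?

P_delivered ≈ 215 mW

|Γ| = |(119 − j651)/(719 − j651)| = 0.682
|Γ|² = 0.466
P_refl = |Γ|²·P_inc = 187 mW, P_del = (1 − |Γ|²)·P_inc = 215 mW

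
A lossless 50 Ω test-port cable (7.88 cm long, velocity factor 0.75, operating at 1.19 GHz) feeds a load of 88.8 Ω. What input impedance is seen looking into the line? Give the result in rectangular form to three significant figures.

Z_in ≈ 57.8 + j30.3 Ω

λ = v/f = 0.75·c / 1.19 GHz = 0.189 m
βl = 2π·l/λ = 2π × 0.417 = 150°
tan(βl) = tan(150°) = -0.577
Z_in = Z_0·(Z_L + jZ_0·tanβl)/(Z_0 + jZ_L·tanβl)
     = 50·(88.8 − j28.8)/(50 − j51.2)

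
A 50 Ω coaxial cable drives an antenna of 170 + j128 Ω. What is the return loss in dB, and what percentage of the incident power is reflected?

Γ = (120 + j128)/(220 + j128), |Γ| = 0.689
RL = −20·log₁₀(0.689) = 3.23 dB
P_refl/P_inc = |Γ|² = 0.475

RL ≈ 3.23 dB; 47.5% of incident power reflected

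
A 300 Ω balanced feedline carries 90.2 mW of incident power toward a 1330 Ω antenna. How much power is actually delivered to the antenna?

Γ = (1330 − 300)/(1330 + 300) = 0.632
|Γ|² = 0.399
P_refl = |Γ|²·P_inc = 36 mW, P_del = (1 − |Γ|²)·P_inc = 54.2 mW

P_delivered ≈ 54.2 mW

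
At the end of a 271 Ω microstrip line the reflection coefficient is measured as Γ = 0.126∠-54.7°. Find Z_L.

Z_L = Z_0·(1 + Γ)/(1 − Γ) = 271·(1.07 − j0.103)/(0.927 + j0.103)

Z_L ≈ 306 − j64 Ω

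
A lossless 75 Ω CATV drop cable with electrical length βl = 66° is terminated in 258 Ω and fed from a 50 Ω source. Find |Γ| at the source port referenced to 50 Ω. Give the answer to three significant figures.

|Γ| ≈ 0.475

tan(βl) = 2.25
Z_in = Z_0·(Z_L + jZ_0·tanβl)/(Z_0 + jZ_L·tanβl) = 25.7 − j30.1 Ω
Γ_s = (Z_in − Z_s)/(Z_in + Z_s) = (-24.3 − j30.1)/(75.7 − j30.1), |Γ_s| = 0.475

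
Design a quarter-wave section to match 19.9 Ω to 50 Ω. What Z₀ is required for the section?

Z_qwt = √(Z_0·R_L) = √(50 × 19.9) = √995

Z_qwt ≈ 31.5 Ω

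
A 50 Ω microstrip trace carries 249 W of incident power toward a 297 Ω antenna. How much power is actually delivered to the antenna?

Γ = (297 − 50)/(297 + 50) = 0.712
|Γ|² = 0.507
P_refl = |Γ|²·P_inc = 126 W, P_del = (1 − |Γ|²)·P_inc = 123 W

P_delivered ≈ 123 W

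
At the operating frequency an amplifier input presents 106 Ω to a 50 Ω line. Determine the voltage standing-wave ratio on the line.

Γ = (106 − 50)/(106 + 50) = 0.359
VSWR = (1 + 0.359)/(1 − 0.359)

VSWR ≈ 2.12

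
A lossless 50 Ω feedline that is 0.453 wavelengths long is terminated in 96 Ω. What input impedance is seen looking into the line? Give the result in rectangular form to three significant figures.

Z_in ≈ 78.2 + j30.5 Ω

βl = 2π × 0.453 = 163°
tan(βl) = tan(163°) = -0.304
Z_in = Z_0·(Z_L + jZ_0·tanβl)/(Z_0 + jZ_L·tanβl)
     = 50·(96 − j15.2)/(50 − j29.2)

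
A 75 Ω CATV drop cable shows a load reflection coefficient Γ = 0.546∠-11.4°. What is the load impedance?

Z_L = Z_0·(1 + Γ)/(1 − Γ) = 75·(1.54 − j0.108)/(0.465 + j0.108)

Z_L ≈ 231 − j71.1 Ω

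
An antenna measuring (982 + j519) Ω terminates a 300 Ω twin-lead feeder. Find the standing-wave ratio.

VSWR ≈ 4.26

Γ = (Z_L − Z_0)/(Z_L + Z_0) = (682 + j519)/(1282 + j519)
|Γ| = 857/1380 = 0.62
VSWR = (1 + |Γ|)/(1 − |Γ|) = 1.62/0.38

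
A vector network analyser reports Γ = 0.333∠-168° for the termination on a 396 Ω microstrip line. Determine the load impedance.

Z_L = Z_0·(1 + Γ)/(1 − Γ) = 396·(0.674 − j0.0692)/(1.33 + j0.0692)

Z_L ≈ 200 − j31.1 Ω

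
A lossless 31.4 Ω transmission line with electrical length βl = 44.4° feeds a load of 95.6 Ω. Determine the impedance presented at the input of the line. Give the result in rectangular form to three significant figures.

tan(βl) = tan(44.4°) = 0.979
Z_in = Z_0·(Z_L + jZ_0·tanβl)/(Z_0 + jZ_L·tanβl)
     = 31.4·(95.6 + j30.7)/(31.4 + j93.6)

Z_in ≈ 18.9 − j25.7 Ω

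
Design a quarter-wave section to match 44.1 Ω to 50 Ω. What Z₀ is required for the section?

Z_qwt ≈ 47 Ω

Z_qwt = √(Z_0·R_L) = √(50 × 44.1) = √2205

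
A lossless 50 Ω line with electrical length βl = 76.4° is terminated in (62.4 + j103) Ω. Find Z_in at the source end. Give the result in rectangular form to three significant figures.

tan(βl) = tan(76.4°) = 4.13
Z_in = Z_0·(Z_L + jZ_0·tanβl)/(Z_0 + jZ_L·tanβl)
     = 50·(62.4 + j310)/(-376 + j258)

Z_in ≈ 13.6 − j31.9 Ω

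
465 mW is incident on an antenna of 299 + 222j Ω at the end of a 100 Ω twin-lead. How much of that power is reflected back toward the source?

|Γ| = |(199 + j222)/(399 + j222)| = 0.653
|Γ|² = 0.426
P_refl = |Γ|²·P_inc = 198 mW, P_del = (1 − |Γ|²)·P_inc = 267 mW

P_reflected ≈ 198 mW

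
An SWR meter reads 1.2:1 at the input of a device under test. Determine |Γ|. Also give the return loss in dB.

|Γ| ≈ 0.0909; return loss ≈ 20.8 dB

|Γ| = (S − 1)/(S + 1) = (1.2 − 1)/(1.2 + 1) = 0.2/2.2
RL = −20·log₁₀|Γ| = −20·log₁₀(0.0909)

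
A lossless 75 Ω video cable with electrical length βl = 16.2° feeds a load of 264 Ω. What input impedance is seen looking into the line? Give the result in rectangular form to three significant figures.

Z_in ≈ 140 − j121 Ω

tan(βl) = tan(16.2°) = 0.291
Z_in = Z_0·(Z_L + jZ_0·tanβl)/(Z_0 + jZ_L·tanβl)
     = 75·(264 + j21.8)/(75 + j76.7)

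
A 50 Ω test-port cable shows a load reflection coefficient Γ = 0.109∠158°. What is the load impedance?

Z_L ≈ 40.7 + j3.36 Ω

Z_L = Z_0·(1 + Γ)/(1 − Γ) = 50·(0.899 + j0.0408)/(1.1 − j0.0408)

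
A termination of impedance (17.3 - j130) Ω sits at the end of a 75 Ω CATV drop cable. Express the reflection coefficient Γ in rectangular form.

Γ ≈ 0.455 − j0.767

Γ = (Z_L − Z_0)/(Z_L + Z_0) = (-57.7 − j130)/(92.3 − j130)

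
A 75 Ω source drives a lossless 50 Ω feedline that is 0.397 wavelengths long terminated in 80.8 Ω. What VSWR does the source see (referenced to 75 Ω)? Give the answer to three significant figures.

VSWR ≈ 1.73

βl = 2π × 0.397 = 143°
tan(βl) = -0.756
Z_in = Z_0·(Z_L + jZ_0·tanβl)/(Z_0 + jZ_L·tanβl) = 51 + j24.4 Ω
Γ_s = (Z_in − Z_s)/(Z_in + Z_s) = (-24 + j24.4)/(126 + j24.4), |Γ_s| = 0.267
VSWR = (1 + |Γ_s|)/(1 − |Γ_s|)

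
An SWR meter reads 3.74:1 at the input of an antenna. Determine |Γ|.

|Γ| = (S − 1)/(S + 1) = (3.74 − 1)/(3.74 + 1) = 2.74/4.74

|Γ| ≈ 0.578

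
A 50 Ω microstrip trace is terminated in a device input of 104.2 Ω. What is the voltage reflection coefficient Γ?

Γ = 0.351

Γ = (Z_L − Z_0)/(Z_L + Z_0) = (104.2 − 50)/(104.2 + 50) = 54.2/154.2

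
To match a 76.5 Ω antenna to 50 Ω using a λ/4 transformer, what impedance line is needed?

Z_qwt = √(Z_0·R_L) = √(50 × 76.5) = √3825

Z_qwt ≈ 61.8 Ω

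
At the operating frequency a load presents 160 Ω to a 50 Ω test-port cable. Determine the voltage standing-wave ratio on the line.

VSWR ≈ 3.2

Γ = (160 − 50)/(160 + 50) = 0.524
VSWR = (1 + 0.524)/(1 − 0.524)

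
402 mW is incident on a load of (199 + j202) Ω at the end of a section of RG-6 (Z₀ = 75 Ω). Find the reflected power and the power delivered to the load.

|Γ| = |(124 + j202)/(274 + j202)| = 0.696
|Γ|² = 0.485
P_refl = |Γ|²·P_inc = 195 mW, P_del = (1 − |Γ|²)·P_inc = 207 mW

P_reflected ≈ 195 mW; P_delivered ≈ 207 mW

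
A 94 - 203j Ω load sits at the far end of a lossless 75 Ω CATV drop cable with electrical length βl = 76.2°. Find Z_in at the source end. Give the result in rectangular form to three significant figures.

Z_in ≈ 9.69 + j4.4 Ω

tan(βl) = tan(76.2°) = 4.07
Z_in = Z_0·(Z_L + jZ_0·tanβl)/(Z_0 + jZ_L·tanβl)
     = 75·(94 + j102)/(901 + j383)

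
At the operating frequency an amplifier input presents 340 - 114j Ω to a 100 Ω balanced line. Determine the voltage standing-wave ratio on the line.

Γ = (Z_L − Z_0)/(Z_L + Z_0) = (240 − j114)/(440 − j114)
|Γ| = 266/455 = 0.585
VSWR = (1 + |Γ|)/(1 − |Γ|) = 1.58/0.415

VSWR ≈ 3.81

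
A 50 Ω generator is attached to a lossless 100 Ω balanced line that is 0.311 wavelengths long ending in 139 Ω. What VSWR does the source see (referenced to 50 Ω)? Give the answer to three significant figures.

VSWR ≈ 1.68

βl = 2π × 0.311 = 112°
tan(βl) = -2.48
Z_in = Z_0·(Z_L + jZ_0·tanβl)/(Z_0 + jZ_L·tanβl) = 77.1 + j17.9 Ω
Γ_s = (Z_in − Z_s)/(Z_in + Z_s) = (27.1 + j17.9)/(127 + j17.9), |Γ_s| = 0.253
VSWR = (1 + |Γ_s|)/(1 − |Γ_s|)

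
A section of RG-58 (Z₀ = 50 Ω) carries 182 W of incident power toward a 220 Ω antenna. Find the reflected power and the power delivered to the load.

Γ = (220 − 50)/(220 + 50) = 0.63
|Γ|² = 0.396
P_refl = |Γ|²·P_inc = 72.2 W, P_del = (1 − |Γ|²)·P_inc = 110 W

P_reflected ≈ 72.2 W; P_delivered ≈ 110 W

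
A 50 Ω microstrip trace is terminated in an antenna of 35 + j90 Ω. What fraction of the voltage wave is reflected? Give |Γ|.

|Γ| ≈ 0.737

Γ = (Z_L − Z_0)/(Z_L + Z_0) = (-15 + j90)/(85 + j90)
|Γ| = 91.2/124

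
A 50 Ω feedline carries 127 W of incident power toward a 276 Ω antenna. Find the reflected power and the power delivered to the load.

P_reflected ≈ 61 W; P_delivered ≈ 66 W

Γ = (276 − 50)/(276 + 50) = 0.693
|Γ|² = 0.481
P_refl = |Γ|²·P_inc = 61 W, P_del = (1 − |Γ|²)·P_inc = 66 W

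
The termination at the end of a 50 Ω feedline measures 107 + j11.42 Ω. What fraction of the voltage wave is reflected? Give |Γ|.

Γ = (Z_L − Z_0)/(Z_L + Z_0) = (57 + j11.42)/(157 + j11.42)
|Γ| = 58.1/157

|Γ| ≈ 0.369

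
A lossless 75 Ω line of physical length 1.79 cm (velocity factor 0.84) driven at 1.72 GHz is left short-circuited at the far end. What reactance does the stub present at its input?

λ = v/f = 0.84·c / 1.72 GHz = 0.147 m
βl = 2π·l/λ = 2π × 0.122 = 44°
tan(βl) = 0.965
For a short-circuited stub, Z_in = jZ_0·tan(βl)

X_in ≈ 72.4 Ω (inductive)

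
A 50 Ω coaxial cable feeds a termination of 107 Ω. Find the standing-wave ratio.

VSWR ≈ 2.14

Γ = (107 − 50)/(107 + 50) = 0.363
VSWR = (1 + 0.363)/(1 − 0.363)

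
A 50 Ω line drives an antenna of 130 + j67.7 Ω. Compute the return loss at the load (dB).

Γ = (80 + j67.7)/(180 + j67.7), |Γ| = 0.545
RL = −20·log₁₀|Γ| = −20·log₁₀(0.545)

RL ≈ 5.27 dB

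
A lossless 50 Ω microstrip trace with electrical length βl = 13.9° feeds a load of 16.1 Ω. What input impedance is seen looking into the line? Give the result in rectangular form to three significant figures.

Z_in ≈ 17 + j11 Ω

tan(βl) = tan(13.9°) = 0.247
Z_in = Z_0·(Z_L + jZ_0·tanβl)/(Z_0 + jZ_L·tanβl)
     = 50·(16.1 + j12.4)/(50 + j3.98)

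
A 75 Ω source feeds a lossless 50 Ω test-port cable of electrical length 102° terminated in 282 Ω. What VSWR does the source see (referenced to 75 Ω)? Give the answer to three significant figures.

tan(βl) = -4.7
Z_in = Z_0·(Z_L + jZ_0·tanβl)/(Z_0 + jZ_L·tanβl) = 9.25 + j10.3 Ω
Γ_s = (Z_in − Z_s)/(Z_in + Z_s) = (-65.7 + j10.3)/(84.3 + j10.3), |Γ_s| = 0.784
VSWR = (1 + |Γ_s|)/(1 − |Γ_s|)

VSWR ≈ 8.26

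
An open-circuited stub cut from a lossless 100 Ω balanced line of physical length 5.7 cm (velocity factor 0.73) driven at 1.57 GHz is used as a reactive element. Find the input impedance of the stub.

λ = v/f = 0.73·c / 1.57 GHz = 0.139 m
βl = 2π·l/λ = 2π × 0.409 = 147°
tan(βl) = -0.647
For an open-circuited stub, Z_in = −jZ_0·cot(βl) = −jZ_0/tan(βl)

Z_in ≈ +j155 Ω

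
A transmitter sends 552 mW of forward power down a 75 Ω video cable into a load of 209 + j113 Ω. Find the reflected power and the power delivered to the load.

P_reflected ≈ 182 mW; P_delivered ≈ 370 mW

|Γ| = |(134 + j113)/(284 + j113)| = 0.573
|Γ|² = 0.329
P_refl = |Γ|²·P_inc = 182 mW, P_del = (1 − |Γ|²)·P_inc = 370 mW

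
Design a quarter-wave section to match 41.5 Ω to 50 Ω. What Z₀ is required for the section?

Z_qwt = √(Z_0·R_L) = √(50 × 41.5) = √2075

Z_qwt ≈ 45.6 Ω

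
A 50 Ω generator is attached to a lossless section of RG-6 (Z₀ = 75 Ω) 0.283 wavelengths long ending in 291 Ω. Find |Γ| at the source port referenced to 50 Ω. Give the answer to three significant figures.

βl = 2π × 0.283 = 102°
tan(βl) = -4.75
Z_in = Z_0·(Z_L + jZ_0·tanβl)/(Z_0 + jZ_L·tanβl) = 20.1 + j14.7 Ω
Γ_s = (Z_in − Z_s)/(Z_in + Z_s) = (-29.9 + j14.7)/(70.1 + j14.7), |Γ_s| = 0.465

|Γ| ≈ 0.465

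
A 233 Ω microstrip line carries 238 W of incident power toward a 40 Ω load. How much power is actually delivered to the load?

Γ = (40 − 233)/(40 + 233) = -0.707
|Γ|² = 0.5
P_refl = |Γ|²·P_inc = 119 W, P_del = (1 − |Γ|²)·P_inc = 119 W

P_delivered ≈ 119 W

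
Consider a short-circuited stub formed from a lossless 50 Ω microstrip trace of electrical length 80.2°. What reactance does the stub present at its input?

tan(βl) = 5.79
For a short-circuited stub, Z_in = jZ_0·tan(βl)

X_in ≈ 289 Ω (inductive)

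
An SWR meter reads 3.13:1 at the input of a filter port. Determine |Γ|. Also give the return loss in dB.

|Γ| = (S − 1)/(S + 1) = (3.13 − 1)/(3.13 + 1) = 2.13/4.13
RL = −20·log₁₀|Γ| = −20·log₁₀(0.516)

|Γ| ≈ 0.516; return loss ≈ 5.75 dB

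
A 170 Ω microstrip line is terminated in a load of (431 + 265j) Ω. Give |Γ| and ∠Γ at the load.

Γ = (Z_L − Z_0)/(Z_L + Z_0) = (261 + j265)/(601 + j265)
|Γ| = 372/657 = 0.566

Γ ≈ 0.566 ∠ 21.6°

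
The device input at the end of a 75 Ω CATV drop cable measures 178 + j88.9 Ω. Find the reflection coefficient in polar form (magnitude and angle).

Γ = (Z_L − Z_0)/(Z_L + Z_0) = (103 + j88.9)/(253 + j88.9)
|Γ| = 136/268 = 0.507

Γ ≈ 0.507 ∠ 21.4°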